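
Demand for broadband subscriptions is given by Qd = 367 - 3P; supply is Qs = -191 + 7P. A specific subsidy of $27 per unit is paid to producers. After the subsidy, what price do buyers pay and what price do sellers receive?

Buyers pay $36.9; sellers receive $63.9

Pre-subsidy: 367 - 3P = -191 + 7P gives P* = 55.8, Q* = 199.6.
With the subsidy, sellers receive Ps = Pb + 27 for each unit, where Pb is the price buyers pay.
Supply in terms of Pb becomes Qs = -191 + 7(Pb + 27) = -2 + 7Pb. Setting this equal to demand: 367 - 3Pb = -2 + 7Pb, so Pb = 36.9.
Sellers receive Ps = 36.9 + 27 = 63.9; Q' = 367 − 3·36.9 = 256.3.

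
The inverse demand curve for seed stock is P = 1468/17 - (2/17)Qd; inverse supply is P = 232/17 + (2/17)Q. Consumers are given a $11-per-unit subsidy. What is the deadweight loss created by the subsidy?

Deadweight loss = $257.125

Pre-subsidy: 1468/17 - (2/17)Q = 232/17 + (2/17)Q gives Q* = 309 and P* = 50.
With the rebate, buyers effectively pay Pb = Ps − 11, where Ps is the price sellers receive.
On the curves, Pb = 1468/17 - (2/17)Q and Ps = 232/17 + (2/17)Q; the wedge Ps − Pb = 11 gives 232/17 + (2/17)Q − (1468/17 - (2/17)Q) = 11, so Q' = 355.75.
Then Pb = 1468/17 − (2/17)·355.75 = 44.5 and Ps = 232/17 + (2/17)·355.75 = 55.5.
The subsidy expands output by 355.75 − 309 = 46.75 past the efficient level; on those units the gap between marginal cost and willingness to pay runs from 0 up to 11.
DWL = ½ × 11 × 46.75 = 257.125.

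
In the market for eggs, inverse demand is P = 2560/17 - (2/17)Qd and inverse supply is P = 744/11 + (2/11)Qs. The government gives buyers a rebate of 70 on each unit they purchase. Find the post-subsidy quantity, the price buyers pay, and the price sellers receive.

Q' = 510.75; buyers pay 90.5; sellers receive 160.5

Pre-subsidy: 2560/17 - (2/17)Q = 744/11 + (2/11)Q gives Q* = 277 and P* = 118.
With the rebate, buyers effectively pay Pb = Ps − 70, where Ps is the price sellers receive.
On the curves, Pb = 2560/17 - (2/17)Q and Ps = 744/11 + (2/11)Q; the wedge Ps − Pb = 70 gives 744/11 + (2/11)Q − (2560/17 - (2/17)Q) = 70, so Q' = 510.75.
Then Pb = 2560/17 − (2/17)·510.75 = 90.5 and Ps = 744/11 + (2/11)·510.75 = 160.5.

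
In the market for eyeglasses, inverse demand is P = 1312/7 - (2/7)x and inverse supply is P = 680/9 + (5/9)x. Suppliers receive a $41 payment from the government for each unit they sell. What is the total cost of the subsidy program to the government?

Pre-subsidy: 1312/7 - (2/7)x = 680/9 + (5/9)x gives x* = 7048/53 and P* = 7920/53.
With the subsidy, sellers receive Ps = Pb + 41 for each unit, where Pb is the price buyers pay.
On the curves, Pb = 1312/7 - (2/7)x and Ps = 680/9 + (5/9)x; the wedge Ps − Pb = 41 gives 680/9 + (5/9)x − (1312/7 - (2/7)x) = 41, so x' = 9631/53.
Then Pb = 1312/7 − (2/7)·(9631/53) = 7182/53 and Ps = 680/9 + (5/9)·(9631/53) = 9355/53.
Government outlay = subsidy × quantity = 41 × 9631/53 = 394871/53.

Government cost = 394871/53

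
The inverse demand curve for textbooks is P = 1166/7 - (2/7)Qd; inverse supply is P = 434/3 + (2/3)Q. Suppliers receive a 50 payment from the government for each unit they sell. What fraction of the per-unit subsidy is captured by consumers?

Consumer share = 0.3

Pre-subsidy: 1166/7 - (2/7)Q = 434/3 + (2/3)Q gives Q* = 23 and P* = 160.
With the subsidy, sellers receive Ps = Pb + 50 for each unit, where Pb is the price buyers pay.
On the curves, Pb = 1166/7 - (2/7)Q and Ps = 434/3 + (2/3)Q; the wedge Ps − Pb = 50 gives 434/3 + (2/3)Q − (1166/7 - (2/7)Q) = 50, so Q' = 75.5.
Then Pb = 1166/7 − (2/7)·75.5 = 145 and Ps = 434/3 + (2/3)·75.5 = 195.
Buyers' price falls by P* − Pb = 160 − 145 = 15; sellers' price rises by Ps − P* = 195 − 160 = 35.
So consumers capture 15/50 = 0.3 of each unit of subsidy.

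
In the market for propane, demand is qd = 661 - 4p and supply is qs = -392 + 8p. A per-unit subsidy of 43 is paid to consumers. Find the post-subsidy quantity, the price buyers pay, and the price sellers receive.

q' = 1274/3; buyers pay 709/12; sellers receive 1225/12

Pre-subsidy: 661 - 4p = -392 + 8p gives p* = 87.75, q* = 310.
With the rebate, buyers effectively pay pb = ps − 43, where ps is the price sellers receive.
Demand in terms of ps becomes qd = 661 − 4(ps − 43) = 833 - 4ps. Setting this equal to supply: 833 - 4ps = -392 + 8ps, so ps = 1225/12.
Buyers pay pb = 1225/12 − 43 = 709/12; q' = -392 + 8·(1225/12) = 1274/3.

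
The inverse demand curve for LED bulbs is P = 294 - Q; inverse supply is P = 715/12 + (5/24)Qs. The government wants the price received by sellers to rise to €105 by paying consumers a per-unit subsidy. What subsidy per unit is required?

At a seller price of 105, quantity supplied is -286 + 4.8·105 = 218.
Buyers absorb 218 only when they pay Pb = 294 − 1·218 = 76.
s = Ps − Pb = 105 − 76 = 29.

Required subsidy s = €29 per unit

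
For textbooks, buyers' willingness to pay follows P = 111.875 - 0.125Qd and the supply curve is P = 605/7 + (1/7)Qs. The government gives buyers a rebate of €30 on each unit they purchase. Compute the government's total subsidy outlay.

Pre-subsidy: 111.875 - 0.125Q = 605/7 + (1/7)Q gives Q* = 95 and P* = 100.
With the rebate, buyers effectively pay Pb = Ps − 30, where Ps is the price sellers receive.
On the curves, Pb = 111.875 - 0.125Q and Ps = 605/7 + (1/7)Q; the wedge Ps − Pb = 30 gives 605/7 + (1/7)Q − (111.875 - 0.125Q) = 30, so Q' = 207.
Then Pb = 111.875 − 0.125·207 = 86 and Ps = 605/7 + (1/7)·207 = 116.
Government outlay = subsidy × quantity = 30 × 207 = 6210.

Government cost = €6210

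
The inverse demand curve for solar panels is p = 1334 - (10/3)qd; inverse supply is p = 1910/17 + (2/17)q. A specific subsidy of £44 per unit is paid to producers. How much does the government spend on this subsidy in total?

Government cost = £16137

Pre-subsidy: 1334 - (10/3)q = 1910/17 + (2/17)q gives q* = 354 and p* = 154.
With the subsidy, sellers receive ps = pb + 44 for each unit, where pb is the price buyers pay.
On the curves, pb = 1334 - (10/3)q and ps = 1910/17 + (2/17)q; the wedge ps − pb = 44 gives 1910/17 + (2/17)q − (1334 - (10/3)q) = 44, so q' = 366.75.
Then pb = 1334 − (10/3)·366.75 = 111.5 and ps = 1910/17 + (2/17)·366.75 = 155.5.
Government outlay = subsidy × quantity = 44 × 366.75 = 16137.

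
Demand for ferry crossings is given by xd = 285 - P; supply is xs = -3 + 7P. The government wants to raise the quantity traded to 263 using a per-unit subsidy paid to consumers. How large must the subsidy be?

Required subsidy s = 16 per unit

At x = 263, invert demand for the buyer price: Pb = (285 − 263)/1 = 22; invert supply for the seller price: Ps = (263 − (-3))/7 = 38.
The subsidy must fill the gap: s = Ps − Pb = 38 − 22 = 16.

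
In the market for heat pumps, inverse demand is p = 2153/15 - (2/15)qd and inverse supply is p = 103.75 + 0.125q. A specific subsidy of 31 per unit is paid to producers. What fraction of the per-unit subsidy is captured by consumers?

Consumer share = 16/31

Pre-subsidy: 2153/15 - (2/15)q = 103.75 + 0.125q gives q* = 154 and p* = 123.
With the subsidy, sellers receive ps = pb + 31 for each unit, where pb is the price buyers pay.
On the curves, pb = 2153/15 - (2/15)q and ps = 103.75 + 0.125q; the wedge ps − pb = 31 gives 103.75 + 0.125q − (2153/15 - (2/15)q) = 31, so q' = 274.
Then pb = 2153/15 − (2/15)·274 = 107 and ps = 103.75 + 0.125·274 = 138.
Buyers' price falls by p* − pb = 123 − 107 = 16; sellers' price rises by ps − p* = 138 − 123 = 15.
So consumers capture 16/31 = 16/31 of each unit of subsidy.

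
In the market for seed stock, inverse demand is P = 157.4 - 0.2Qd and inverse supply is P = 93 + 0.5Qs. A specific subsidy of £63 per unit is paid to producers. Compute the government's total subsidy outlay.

Government cost = £11466

Pre-subsidy: 157.4 - 0.2Q = 93 + 0.5Q gives Q* = 92 and P* = 139.
With the subsidy, sellers receive Ps = Pb + 63 for each unit, where Pb is the price buyers pay.
On the curves, Pb = 157.4 - 0.2Q and Ps = 93 + 0.5Q; the wedge Ps − Pb = 63 gives 93 + 0.5Q − (157.4 - 0.2Q) = 63, so Q' = 182.
Then Pb = 157.4 − 0.2·182 = 121 and Ps = 93 + 0.5·182 = 184.
Government outlay = subsidy × quantity = 63 × 182 = 11466.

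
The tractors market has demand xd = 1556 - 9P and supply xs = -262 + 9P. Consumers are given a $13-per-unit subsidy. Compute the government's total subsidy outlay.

Government cost = $9171.5

Pre-subsidy: 1556 - 9P = -262 + 9P gives P* = 101, x* = 647.
With the rebate, buyers effectively pay Pb = Ps − 13, where Ps is the price sellers receive.
Demand in terms of Ps becomes xd = 1556 − 9(Ps − 13) = 1673 - 9Ps. Setting this equal to supply: 1673 - 9Ps = -262 + 9Ps, so Ps = 107.5.
Buyers pay Pb = 107.5 − 13 = 94.5; x' = -262 + 9·107.5 = 705.5.
Government outlay = subsidy × quantity = 13 × 705.5 = 9171.5.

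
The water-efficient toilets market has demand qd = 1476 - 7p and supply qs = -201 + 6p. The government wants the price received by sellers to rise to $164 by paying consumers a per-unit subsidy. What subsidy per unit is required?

At a seller price of 164, quantity supplied is -201 + 6·164 = 783.
Buyers absorb 783 only when they pay pb with 1476 − 7·pb = 783, i.e. pb = 99.
s = ps − pb = 164 − 99 = 65.

Required subsidy s = $65 per unit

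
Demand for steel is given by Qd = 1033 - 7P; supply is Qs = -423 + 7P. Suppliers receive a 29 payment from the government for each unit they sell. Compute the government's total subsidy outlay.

Pre-subsidy: 1033 - 7P = -423 + 7P gives P* = 104, Q* = 305.
With the subsidy, sellers receive Ps = Pb + 29 for each unit, where Pb is the price buyers pay.
Supply in terms of Pb becomes Qs = -423 + 7(Pb + 29) = -220 + 7Pb. Setting this equal to demand: 1033 - 7Pb = -220 + 7Pb, so Pb = 89.5.
Sellers receive Ps = 89.5 + 29 = 118.5; Q' = 1033 − 7·89.5 = 406.5.
Government outlay = subsidy × quantity = 29 × 406.5 = 11788.5.

Government cost = 11788.5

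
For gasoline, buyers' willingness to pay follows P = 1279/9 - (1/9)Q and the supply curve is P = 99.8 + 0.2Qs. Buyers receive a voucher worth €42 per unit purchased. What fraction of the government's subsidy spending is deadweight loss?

Pre-subsidy: 1279/9 - (1/9)Q = 99.8 + 0.2Q gives Q* = 136 and P* = 127.
With the rebate, buyers effectively pay Pb = Ps − 42, where Ps is the price sellers receive.
On the curves, Pb = 1279/9 - (1/9)Q and Ps = 99.8 + 0.2Q; the wedge Ps − Pb = 42 gives 99.8 + 0.2Q − (1279/9 - (1/9)Q) = 42, so Q' = 271.
Then Pb = 1279/9 − (1/9)·271 = 112 and Ps = 99.8 + 0.2·271 = 154.
ΔCS = ½(136 + 271)(127 − 112) = 3052.5; ΔPS = ½(136 + 271)(154 − 127) = 5494.5.
Government spending = 42 × 271 = 11382.
DWL = ½ × 42 × (271 − 136) = 2835; fraction = 2835 / 11382 = 135/542.

DWL / government spending = 135/542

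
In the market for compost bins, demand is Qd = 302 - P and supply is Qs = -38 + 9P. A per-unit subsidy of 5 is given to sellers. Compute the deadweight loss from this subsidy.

Deadweight loss = 11.25

Pre-subsidy: 302 - P = -38 + 9P gives P* = 34, Q* = 268.
With the subsidy, sellers receive Ps = Pb + 5 for each unit, where Pb is the price buyers pay.
Supply in terms of Pb becomes Qs = -38 + 9(Pb + 5) = 7 + 9Pb. Setting this equal to demand: 302 - Pb = 7 + 9Pb, so Pb = 29.5.
Sellers receive Ps = 29.5 + 5 = 34.5; Q' = 302 − 1·29.5 = 272.5.
The subsidy expands output by 272.5 − 268 = 4.5 past the efficient level; on those units the gap between marginal cost and willingness to pay runs from 0 up to 5.
DWL = ½ × 5 × 4.5 = 11.25.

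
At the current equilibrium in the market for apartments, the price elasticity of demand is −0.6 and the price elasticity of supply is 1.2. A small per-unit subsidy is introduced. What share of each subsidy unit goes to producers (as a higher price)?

For a small subsidy around the equilibrium, the benefit split depends on the relative slopes, which at a point are proportional to the elasticities.
Buyer share = εs/(εs + |εd|) = 1.2/(1.2 + 0.6) = 2/3; seller share = |εd|/(εs + |εd|) = 1/3.
So producers capture 1/3 of the subsidy.

Producer share = 1/3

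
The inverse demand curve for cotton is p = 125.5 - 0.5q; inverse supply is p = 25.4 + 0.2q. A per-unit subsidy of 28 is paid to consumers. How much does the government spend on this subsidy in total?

Government cost = 5124

Pre-subsidy: 125.5 - 0.5q = 25.4 + 0.2q gives q* = 143 and p* = 54.
With the rebate, buyers effectively pay pb = ps − 28, where ps is the price sellers receive.
On the curves, pb = 125.5 - 0.5q and ps = 25.4 + 0.2q; the wedge ps − pb = 28 gives 25.4 + 0.2q − (125.5 - 0.5q) = 28, so q' = 183.
Then pb = 125.5 − 0.5·183 = 34 and ps = 25.4 + 0.2·183 = 62.
Government outlay = subsidy × quantity = 28 × 183 = 5124.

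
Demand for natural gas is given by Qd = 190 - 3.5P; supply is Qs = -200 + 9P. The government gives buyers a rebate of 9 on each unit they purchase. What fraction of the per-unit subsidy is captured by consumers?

Pre-subsidy: 190 - 3.5P = -200 + 9P gives P* = 31.2, Q* = 80.8.
With the rebate, buyers effectively pay Pb = Ps − 9, where Ps is the price sellers receive.
Demand in terms of Ps becomes Qd = 190 − 3.5(Ps − 9) = 221.5 - 3.5Ps. Setting this equal to supply: 221.5 - 3.5Ps = -200 + 9Ps, so Ps = 33.72.
Buyers pay Pb = 33.72 − 9 = 24.72; Q' = -200 + 9·33.72 = 103.48.
Buyers' price falls by P* − Pb = 31.2 − 24.72 = 6.48; sellers' price rises by Ps − P* = 33.72 − 31.2 = 2.52.
So consumers capture 6.48/9 = 0.72 of each unit of subsidy.

Consumer share = 0.72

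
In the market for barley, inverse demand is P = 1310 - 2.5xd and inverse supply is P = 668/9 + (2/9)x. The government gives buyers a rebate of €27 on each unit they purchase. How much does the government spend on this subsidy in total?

Government cost = 613710/49

Pre-subsidy: 1310 - 2.5x = 668/9 + (2/9)x gives x* = 22244/49 and P* = 8580/49.
With the rebate, buyers effectively pay Pb = Ps − 27, where Ps is the price sellers receive.
On the curves, Pb = 1310 - 2.5x and Ps = 668/9 + (2/9)x; the wedge Ps − Pb = 27 gives 668/9 + (2/9)x − (1310 - 2.5x) = 27, so x' = 22730/49.
Then Pb = 1310 − 2.5·(22730/49) = 7365/49 and Ps = 668/9 + (2/9)·(22730/49) = 8688/49.
Government outlay = subsidy × quantity = 27 × 22730/49 = 613710/49.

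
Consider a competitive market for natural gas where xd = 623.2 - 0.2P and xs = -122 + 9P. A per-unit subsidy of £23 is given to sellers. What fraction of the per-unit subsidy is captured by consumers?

Consumer share = 45/46

Pre-subsidy: 623.2 - 0.2P = -122 + 9P gives P* = 81, x* = 607.
With the subsidy, sellers receive Ps = Pb + 23 for each unit, where Pb is the price buyers pay.
Supply in terms of Pb becomes xs = -122 + 9(Pb + 23) = 85 + 9Pb. Setting this equal to demand: 623.2 - 0.2Pb = 85 + 9Pb, so Pb = 58.5.
Sellers receive Ps = 58.5 + 23 = 81.5; x' = 623.2 − 0.2·58.5 = 611.5.
Buyers' price falls by P* − Pb = 81 − 58.5 = 22.5; sellers' price rises by Ps − P* = 81.5 − 81 = 0.5.
So consumers capture 22.5/23 = 45/46 of each unit of subsidy.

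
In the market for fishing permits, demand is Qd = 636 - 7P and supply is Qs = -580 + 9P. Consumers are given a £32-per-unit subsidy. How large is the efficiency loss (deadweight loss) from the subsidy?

Pre-subsidy: 636 - 7P = -580 + 9P gives P* = 76, Q* = 104.
With the rebate, buyers effectively pay Pb = Ps − 32, where Ps is the price sellers receive.
Demand in terms of Ps becomes Qd = 636 − 7(Ps − 32) = 860 - 7Ps. Setting this equal to supply: 860 - 7Ps = -580 + 9Ps, so Ps = 90.
Buyers pay Pb = 90 − 32 = 58; Q' = -580 + 9·90 = 230.
The subsidy expands output by 230 − 104 = 126 past the efficient level; on those units the gap between marginal cost and willingness to pay runs from 0 up to 32.
DWL = ½ × 32 × 126 = 2016.

Deadweight loss = £2016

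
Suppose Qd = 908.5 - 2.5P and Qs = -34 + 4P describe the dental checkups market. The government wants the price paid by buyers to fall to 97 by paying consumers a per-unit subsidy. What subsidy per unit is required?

Required subsidy s = 78 per unit

At a buyer price of 97, quantity demanded is 908.5 − 2.5·97 = 666.
Sellers supply 666 only when they receive Ps with -34 + 4·Ps = 666, i.e. Ps = 175.
s = Ps − Pb = 175 − 97 = 78.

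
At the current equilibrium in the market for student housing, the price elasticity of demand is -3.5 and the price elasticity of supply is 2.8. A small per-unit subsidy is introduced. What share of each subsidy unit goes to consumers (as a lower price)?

Consumer share = 4/9

For a small subsidy around the equilibrium, the benefit split depends on the relative slopes, which at a point are proportional to the elasticities.
Buyer share = εs/(εs + |εd|) = 2.8/(2.8 + 3.5) = 4/9; seller share = |εd|/(εs + |εd|) = 5/9.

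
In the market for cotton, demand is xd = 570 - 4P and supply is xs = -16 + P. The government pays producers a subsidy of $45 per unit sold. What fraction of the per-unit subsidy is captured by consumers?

Consumer share = 0.2

Pre-subsidy: 570 - 4P = -16 + P gives P* = 117.2, x* = 101.2.
With the subsidy, sellers receive Ps = Pb + 45 for each unit, where Pb is the price buyers pay.
Supply in terms of Pb becomes xs = -16 + 1(Pb + 45) = 29 + Pb. Setting this equal to demand: 570 - 4Pb = 29 + Pb, so Pb = 108.2.
Sellers receive Ps = 108.2 + 45 = 153.2; x' = 570 − 4·108.2 = 137.2.
Buyers' price falls by P* − Pb = 117.2 − 108.2 = 9; sellers' price rises by Ps − P* = 153.2 − 117.2 = 36.
So consumers capture 9/45 = 0.2 of each unit of subsidy.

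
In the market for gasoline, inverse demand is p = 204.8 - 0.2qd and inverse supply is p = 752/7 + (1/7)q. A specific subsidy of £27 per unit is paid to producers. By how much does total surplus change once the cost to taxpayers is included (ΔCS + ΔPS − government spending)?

Net change in total surplus = -£1063.125

Pre-subsidy: 204.8 - 0.2q = 752/7 + (1/7)q gives q* = 284 and p* = 148.
With the subsidy, sellers receive ps = pb + 27 for each unit, where pb is the price buyers pay.
On the curves, pb = 204.8 - 0.2q and ps = 752/7 + (1/7)q; the wedge ps − pb = 27 gives 752/7 + (1/7)q − (204.8 - 0.2q) = 27, so q' = 362.75.
Then pb = 204.8 − 0.2·362.75 = 132.25 and ps = 752/7 + (1/7)·362.75 = 159.25.
ΔCS = ½(284 + 362.75)(148 − 132.25) = 5093.15625; ΔPS = ½(284 + 362.75)(159.25 − 148) = 3637.96875.
Government spending = 27 × 362.75 = 9794.25.
Net change = 5093.15625 + 3637.96875 − 9794.25 = -1063.125. The loss equals the DWL triangle ½·27·78.75.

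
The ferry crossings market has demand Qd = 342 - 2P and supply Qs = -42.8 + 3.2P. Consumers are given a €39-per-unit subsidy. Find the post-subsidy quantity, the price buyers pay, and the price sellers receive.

Q' = 242; buyers pay €50; sellers receive €89

Pre-subsidy: 342 - 2P = -42.8 + 3.2P gives P* = 74, Q* = 194.
With the rebate, buyers effectively pay Pb = Ps − 39, where Ps is the price sellers receive.
Demand in terms of Ps becomes Qd = 342 − 2(Ps − 39) = 420 - 2Ps. Setting this equal to supply: 420 - 2Ps = -42.8 + 3.2Ps, so Ps = 89.
Buyers pay Pb = 89 − 39 = 50; Q' = -42.8 + 3.2·89 = 242.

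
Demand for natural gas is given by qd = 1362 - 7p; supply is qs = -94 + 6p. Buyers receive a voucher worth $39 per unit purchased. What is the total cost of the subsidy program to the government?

Pre-subsidy: 1362 - 7p = -94 + 6p gives p* = 112, q* = 578.
With the rebate, buyers effectively pay pb = ps − 39, where ps is the price sellers receive.
Demand in terms of ps becomes qd = 1362 − 7(ps − 39) = 1635 - 7ps. Setting this equal to supply: 1635 - 7ps = -94 + 6ps, so ps = 133.
Buyers pay pb = 133 − 39 = 94; q' = -94 + 6·133 = 704.
Government outlay = subsidy × quantity = 39 × 704 = 27456.

Government cost = $27456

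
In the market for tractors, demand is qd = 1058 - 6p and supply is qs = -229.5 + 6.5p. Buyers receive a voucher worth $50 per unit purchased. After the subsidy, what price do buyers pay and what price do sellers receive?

Buyers pay $77; sellers receive $127

Pre-subsidy: 1058 - 6p = -229.5 + 6.5p gives p* = 103, q* = 440.
With the rebate, buyers effectively pay pb = ps − 50, where ps is the price sellers receive.
Demand in terms of ps becomes qd = 1058 − 6(ps − 50) = 1358 - 6ps. Setting this equal to supply: 1358 - 6ps = -229.5 + 6.5ps, so ps = 127.
Buyers pay pb = 127 − 50 = 77; q' = -229.5 + 6.5·127 = 596.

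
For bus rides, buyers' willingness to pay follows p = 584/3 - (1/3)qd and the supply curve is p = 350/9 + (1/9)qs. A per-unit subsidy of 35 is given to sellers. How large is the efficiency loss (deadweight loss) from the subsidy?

Pre-subsidy: 584/3 - (1/3)q = 350/9 + (1/9)q gives q* = 350.5 and p* = 467/6.
With the subsidy, sellers receive ps = pb + 35 for each unit, where pb is the price buyers pay.
On the curves, pb = 584/3 - (1/3)q and ps = 350/9 + (1/9)q; the wedge ps − pb = 35 gives 350/9 + (1/9)q − (584/3 - (1/3)q) = 35, so q' = 429.25.
Then pb = 584/3 − (1/3)·429.25 = 619/12 and ps = 350/9 + (1/9)·429.25 = 1039/12.
The subsidy expands output by 429.25 − 350.5 = 78.75 past the efficient level; on those units the gap between marginal cost and willingness to pay runs from 0 up to 35.
DWL = ½ × 35 × 78.75 = 1378.125.

Deadweight loss = 1378.125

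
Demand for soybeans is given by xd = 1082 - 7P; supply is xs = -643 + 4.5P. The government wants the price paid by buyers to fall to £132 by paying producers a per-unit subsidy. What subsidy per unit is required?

At a buyer price of 132, quantity demanded is 1082 − 7·132 = 158.
Sellers supply 158 only when they receive Ps with -643 + 4.5·Ps = 158, i.e. Ps = 178.
s = Ps − Pb = 178 − 132 = 46.

Required subsidy s = £46 per unit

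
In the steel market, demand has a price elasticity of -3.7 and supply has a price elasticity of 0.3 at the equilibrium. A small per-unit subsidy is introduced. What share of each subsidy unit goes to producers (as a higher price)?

For a small subsidy around the equilibrium, the benefit split depends on the relative slopes, which at a point are proportional to the elasticities.
Buyer share = εs/(εs + |εd|) = 0.3/(0.3 + 3.7) = 0.075; seller share = |εd|/(εs + |εd|) = 0.925.
So producers capture 0.925 of the subsidy.

Producer share = 0.925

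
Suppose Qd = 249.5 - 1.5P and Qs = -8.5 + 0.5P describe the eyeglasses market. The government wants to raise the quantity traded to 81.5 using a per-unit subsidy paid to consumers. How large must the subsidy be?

Required subsidy s = 68 per unit

At Q = 81.5, invert demand for the buyer price: Pb = (249.5 − 81.5)/1.5 = 112; invert supply for the seller price: Ps = (81.5 − (-8.5))/0.5 = 180.
The subsidy must fill the gap: s = Ps − Pb = 180 − 112 = 68.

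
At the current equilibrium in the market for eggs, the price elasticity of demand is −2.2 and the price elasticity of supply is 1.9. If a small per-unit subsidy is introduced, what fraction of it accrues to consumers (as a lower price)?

For a small subsidy around the equilibrium, the benefit split depends on the relative slopes, which at a point are proportional to the elasticities.
Buyer share = εs/(εs + |εd|) = 1.9/(1.9 + 2.2) = 19/41; seller share = |εd|/(εs + |εd|) = 22/41.

Consumer share = 19/41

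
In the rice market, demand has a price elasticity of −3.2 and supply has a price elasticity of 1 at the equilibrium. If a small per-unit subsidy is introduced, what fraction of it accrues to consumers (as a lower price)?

For a small subsidy around the equilibrium, the benefit split depends on the relative slopes, which at a point are proportional to the elasticities.
Buyer share = εs/(εs + |εd|) = 1/(1 + 3.2) = 5/21; seller share = |εd|/(εs + |εd|) = 16/21.

Consumer share = 5/21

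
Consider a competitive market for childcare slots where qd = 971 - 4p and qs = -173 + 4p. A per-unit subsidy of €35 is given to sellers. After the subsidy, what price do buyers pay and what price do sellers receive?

Pre-subsidy: 971 - 4p = -173 + 4p gives p* = 143, q* = 399.
With the subsidy, sellers receive ps = pb + 35 for each unit, where pb is the price buyers pay.
Supply in terms of pb becomes qs = -173 + 4(pb + 35) = -33 + 4pb. Setting this equal to demand: 971 - 4pb = -33 + 4pb, so pb = 125.5.
Sellers receive ps = 125.5 + 35 = 160.5; q' = 971 − 4·125.5 = 469.

Buyers pay €125.5; sellers receive €160.5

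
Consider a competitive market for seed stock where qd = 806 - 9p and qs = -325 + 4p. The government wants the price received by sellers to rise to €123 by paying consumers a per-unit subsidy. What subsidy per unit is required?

Required subsidy s = €52 per unit

At a seller price of 123, quantity supplied is -325 + 4·123 = 167.
Buyers absorb 167 only when they pay pb with 806 − 9·pb = 167, i.e. pb = 71.
s = ps − pb = 123 − 71 = 52.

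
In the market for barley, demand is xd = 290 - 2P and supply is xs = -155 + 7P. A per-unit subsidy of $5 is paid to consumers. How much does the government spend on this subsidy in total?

Pre-subsidy: 290 - 2P = -155 + 7P gives P* = 445/9, x* = 1720/9.
With the rebate, buyers effectively pay Pb = Ps − 5, where Ps is the price sellers receive.
Demand in terms of Ps becomes xd = 290 − 2(Ps − 5) = 300 - 2Ps. Setting this equal to supply: 300 - 2Ps = -155 + 7Ps, so Ps = 455/9.
Buyers pay Pb = 455/9 − 5 = 410/9; x' = -155 + 7·(455/9) = 1790/9.
Government outlay = subsidy × quantity = 5 × 1790/9 = 8950/9.

Government cost = 8950/9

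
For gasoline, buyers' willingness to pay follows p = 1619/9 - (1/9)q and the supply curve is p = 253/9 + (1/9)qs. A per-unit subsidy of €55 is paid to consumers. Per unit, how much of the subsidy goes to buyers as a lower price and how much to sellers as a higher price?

Pre-subsidy: 1619/9 - (1/9)q = 253/9 + (1/9)q gives q* = 683 and p* = 104.
With the rebate, buyers effectively pay pb = ps − 55, where ps is the price sellers receive.
On the curves, pb = 1619/9 - (1/9)q and ps = 253/9 + (1/9)q; the wedge ps − pb = 55 gives 253/9 + (1/9)q − (1619/9 - (1/9)q) = 55, so q' = 930.5.
Then pb = 1619/9 − (1/9)·930.5 = 76.5 and ps = 253/9 + (1/9)·930.5 = 131.5.
Buyers' price falls by p* − pb = 104 − 76.5 = 27.5; sellers' price rises by ps − p* = 131.5 − 104 = 27.5.

Buyers gain €27.5 per unit; sellers gain €27.5 per unit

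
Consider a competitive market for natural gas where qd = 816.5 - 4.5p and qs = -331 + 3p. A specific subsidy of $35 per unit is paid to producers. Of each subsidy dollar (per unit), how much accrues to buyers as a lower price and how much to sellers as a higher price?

Pre-subsidy: 816.5 - 4.5p = -331 + 3p gives p* = 153, q* = 128.
With the subsidy, sellers receive ps = pb + 35 for each unit, where pb is the price buyers pay.
Supply in terms of pb becomes qs = -331 + 3(pb + 35) = -226 + 3pb. Setting this equal to demand: 816.5 - 4.5pb = -226 + 3pb, so pb = 139.
Sellers receive ps = 139 + 35 = 174; q' = 816.5 − 4.5·139 = 191.
Buyers' price falls by p* − pb = 153 − 139 = 14; sellers' price rises by ps − p* = 174 − 153 = 21.

Buyers gain $14 per unit; sellers gain $21 per unit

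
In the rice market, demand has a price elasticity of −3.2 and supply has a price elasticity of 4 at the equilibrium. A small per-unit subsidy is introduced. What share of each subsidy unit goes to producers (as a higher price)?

For a small subsidy around the equilibrium, the benefit split depends on the relative slopes, which at a point are proportional to the elasticities.
Buyer share = εs/(εs + |εd|) = 4/(4 + 3.2) = 5/9; seller share = |εd|/(εs + |εd|) = 4/9.
So producers capture 4/9 of the subsidy.

Producer share = 4/9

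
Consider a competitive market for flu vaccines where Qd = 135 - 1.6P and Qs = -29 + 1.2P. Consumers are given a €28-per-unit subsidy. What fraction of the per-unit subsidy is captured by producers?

Pre-subsidy: 135 - 1.6P = -29 + 1.2P gives P* = 410/7, Q* = 289/7.
With the rebate, buyers effectively pay Pb = Ps − 28, where Ps is the price sellers receive.
Demand in terms of Ps becomes Qd = 135 − 1.6(Ps − 28) = 179.8 - 1.6Ps. Setting this equal to supply: 179.8 - 1.6Ps = -29 + 1.2Ps, so Ps = 522/7.
Buyers pay Pb = 522/7 − 28 = 326/7; Q' = -29 + 1.2·(522/7) = 2117/35.
Buyers' price falls by P* − Pb = 410/7 − 326/7 = 12; sellers' price rises by Ps − P* = 522/7 − 410/7 = 16.
So producers capture 16/28 = 4/7 of each unit of subsidy.

Producer share = 4/7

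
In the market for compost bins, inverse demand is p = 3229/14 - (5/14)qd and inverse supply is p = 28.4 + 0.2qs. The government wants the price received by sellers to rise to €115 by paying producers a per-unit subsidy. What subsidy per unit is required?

Required subsidy s = €39 per unit

At a seller price of 115, quantity supplied is -142 + 5·115 = 433.
Buyers absorb 433 only when they pay pb = 3229/14 − (5/14)·433 = 76.
s = ps − pb = 115 − 76 = 39.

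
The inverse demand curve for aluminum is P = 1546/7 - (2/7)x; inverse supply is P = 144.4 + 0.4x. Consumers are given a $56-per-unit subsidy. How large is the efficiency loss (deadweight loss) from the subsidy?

Pre-subsidy: 1546/7 - (2/7)x = 144.4 + 0.4x gives x* = 111.5 and P* = 189.
With the rebate, buyers effectively pay Pb = Ps − 56, where Ps is the price sellers receive.
On the curves, Pb = 1546/7 - (2/7)x and Ps = 144.4 + 0.4x; the wedge Ps − Pb = 56 gives 144.4 + 0.4x − (1546/7 - (2/7)x) = 56, so x' = 1159/6.
Then Pb = 1546/7 − (2/7)·(1159/6) = 497/3 and Ps = 144.4 + 0.4·(1159/6) = 665/3.
The subsidy expands output by 1159/6 − 111.5 = 245/3 past the efficient level; on those units the gap between marginal cost and willingness to pay runs from 0 up to 56.
DWL = ½ × 56 × 245/3 = 6860/3.

Deadweight loss = 6860/3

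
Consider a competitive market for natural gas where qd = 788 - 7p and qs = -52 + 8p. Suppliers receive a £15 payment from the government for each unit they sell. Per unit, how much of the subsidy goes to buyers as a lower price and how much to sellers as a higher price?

Buyers gain £8 per unit; sellers gain £7 per unit

Pre-subsidy: 788 - 7p = -52 + 8p gives p* = 56, q* = 396.
With the subsidy, sellers receive ps = pb + 15 for each unit, where pb is the price buyers pay.
Supply in terms of pb becomes qs = -52 + 8(pb + 15) = 68 + 8pb. Setting this equal to demand: 788 - 7pb = 68 + 8pb, so pb = 48.
Sellers receive ps = 48 + 15 = 63; q' = 788 − 7·48 = 452.
Buyers' price falls by p* − pb = 56 − 48 = 8; sellers' price rises by ps − p* = 63 − 56 = 7.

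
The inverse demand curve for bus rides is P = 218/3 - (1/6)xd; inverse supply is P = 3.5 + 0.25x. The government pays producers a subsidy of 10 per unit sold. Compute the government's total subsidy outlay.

Pre-subsidy: 218/3 - (1/6)x = 3.5 + 0.25x gives x* = 166 and P* = 45.
With the subsidy, sellers receive Ps = Pb + 10 for each unit, where Pb is the price buyers pay.
On the curves, Pb = 218/3 - (1/6)x and Ps = 3.5 + 0.25x; the wedge Ps − Pb = 10 gives 3.5 + 0.25x − (218/3 - (1/6)x) = 10, so x' = 190.
Then Pb = 218/3 − (1/6)·190 = 41 and Ps = 3.5 + 0.25·190 = 51.
Government outlay = subsidy × quantity = 10 × 190 = 1900.

Government cost = 1900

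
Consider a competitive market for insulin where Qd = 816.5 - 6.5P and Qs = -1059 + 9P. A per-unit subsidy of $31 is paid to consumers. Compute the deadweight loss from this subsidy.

Pre-subsidy: 816.5 - 6.5P = -1059 + 9P gives P* = 121, Q* = 30.
With the rebate, buyers effectively pay Pb = Ps − 31, where Ps is the price sellers receive.
Demand in terms of Ps becomes Qd = 816.5 − 6.5(Ps − 31) = 1018 - 6.5Ps. Setting this equal to supply: 1018 - 6.5Ps = -1059 + 9Ps, so Ps = 134.
Buyers pay Pb = 134 − 31 = 103; Q' = -1059 + 9·134 = 147.
The subsidy expands output by 147 − 30 = 117 past the efficient level; on those units the gap between marginal cost and willingness to pay runs from 0 up to 31.
DWL = ½ × 31 × 117 = 1813.5.

Deadweight loss = $1813.5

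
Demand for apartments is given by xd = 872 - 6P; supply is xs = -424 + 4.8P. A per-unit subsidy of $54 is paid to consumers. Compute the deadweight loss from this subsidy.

Pre-subsidy: 872 - 6P = -424 + 4.8P gives P* = 120, x* = 152.
With the rebate, buyers effectively pay Pb = Ps − 54, where Ps is the price sellers receive.
Demand in terms of Ps becomes xd = 872 − 6(Ps − 54) = 1196 - 6Ps. Setting this equal to supply: 1196 - 6Ps = -424 + 4.8Ps, so Ps = 150.
Buyers pay Pb = 150 − 54 = 96; x' = -424 + 4.8·150 = 296.
The subsidy expands output by 296 − 152 = 144 past the efficient level; on those units the gap between marginal cost and willingness to pay runs from 0 up to 54.
DWL = ½ × 54 × 144 = 3888.

Deadweight loss = $3888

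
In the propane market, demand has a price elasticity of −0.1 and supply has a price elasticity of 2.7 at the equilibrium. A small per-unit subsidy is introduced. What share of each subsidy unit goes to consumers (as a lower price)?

For a small subsidy around the equilibrium, the benefit split depends on the relative slopes, which at a point are proportional to the elasticities.
Buyer share = εs/(εs + |εd|) = 2.7/(2.7 + 0.1) = 27/28; seller share = |εd|/(εs + |εd|) = 1/28.

Consumer share = 27/28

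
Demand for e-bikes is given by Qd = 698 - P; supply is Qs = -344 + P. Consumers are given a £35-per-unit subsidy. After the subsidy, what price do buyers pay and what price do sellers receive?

Pre-subsidy: 698 - P = -344 + P gives P* = 521, Q* = 177.
With the rebate, buyers effectively pay Pb = Ps − 35, where Ps is the price sellers receive.
Demand in terms of Ps becomes Qd = 698 − 1(Ps − 35) = 733 - Ps. Setting this equal to supply: 733 - Ps = -344 + Ps, so Ps = 538.5.
Buyers pay Pb = 538.5 − 35 = 503.5; Q' = -344 + 1·538.5 = 194.5.

Buyers pay £503.5; sellers receive £538.5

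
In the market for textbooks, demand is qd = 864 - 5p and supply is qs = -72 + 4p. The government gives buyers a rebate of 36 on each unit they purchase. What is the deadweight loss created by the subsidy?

Deadweight loss = 1440

Pre-subsidy: 864 - 5p = -72 + 4p gives p* = 104, q* = 344.
With the rebate, buyers effectively pay pb = ps − 36, where ps is the price sellers receive.
Demand in terms of ps becomes qd = 864 − 5(ps − 36) = 1044 - 5ps. Setting this equal to supply: 1044 - 5ps = -72 + 4ps, so ps = 124.
Buyers pay pb = 124 − 36 = 88; q' = -72 + 4·124 = 424.
The subsidy expands output by 424 − 344 = 80 past the efficient level; on those units the gap between marginal cost and willingness to pay runs from 0 up to 36.
DWL = ½ × 36 × 80 = 1440.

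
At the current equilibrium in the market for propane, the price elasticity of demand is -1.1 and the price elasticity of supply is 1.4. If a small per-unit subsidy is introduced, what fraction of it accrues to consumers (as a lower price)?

Consumer share = 0.56

For a small subsidy around the equilibrium, the benefit split depends on the relative slopes, which at a point are proportional to the elasticities.
Buyer share = εs/(εs + |εd|) = 1.4/(1.4 + 1.1) = 0.56; seller share = |εd|/(εs + |εd|) = 0.44.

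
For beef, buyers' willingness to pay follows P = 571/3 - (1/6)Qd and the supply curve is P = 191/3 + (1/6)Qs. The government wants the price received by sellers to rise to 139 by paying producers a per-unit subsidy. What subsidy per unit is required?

Required subsidy s = 24 per unit

At a seller price of 139, quantity supplied is -382 + 6·139 = 452.
Buyers absorb 452 only when they pay Pb = 571/3 − (1/6)·452 = 115.
s = Ps − Pb = 139 − 115 = 24.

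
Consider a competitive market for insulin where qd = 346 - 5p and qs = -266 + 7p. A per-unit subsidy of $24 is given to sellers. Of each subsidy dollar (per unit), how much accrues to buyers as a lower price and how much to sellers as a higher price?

Buyers gain $14 per unit; sellers gain $10 per unit

Pre-subsidy: 346 - 5p = -266 + 7p gives p* = 51, q* = 91.
With the subsidy, sellers receive ps = pb + 24 for each unit, where pb is the price buyers pay.
Supply in terms of pb becomes qs = -266 + 7(pb + 24) = -98 + 7pb. Setting this equal to demand: 346 - 5pb = -98 + 7pb, so pb = 37.
Sellers receive ps = 37 + 24 = 61; q' = 346 − 5·37 = 161.
Buyers' price falls by p* − pb = 51 − 37 = 14; sellers' price rises by ps − p* = 61 − 51 = 10.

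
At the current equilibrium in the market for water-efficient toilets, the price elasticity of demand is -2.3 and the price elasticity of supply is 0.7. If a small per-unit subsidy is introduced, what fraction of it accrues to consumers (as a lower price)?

Consumer share = 7/30

For a small subsidy around the equilibrium, the benefit split depends on the relative slopes, which at a point are proportional to the elasticities.
Buyer share = εs/(εs + |εd|) = 0.7/(0.7 + 2.3) = 7/30; seller share = |εd|/(εs + |εd|) = 23/30.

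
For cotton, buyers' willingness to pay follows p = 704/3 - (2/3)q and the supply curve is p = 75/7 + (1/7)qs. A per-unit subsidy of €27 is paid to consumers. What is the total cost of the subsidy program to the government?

Government cost = €8370

Pre-subsidy: 704/3 - (2/3)q = 75/7 + (1/7)q gives q* = 4703/17 and p* = 854/17.
With the rebate, buyers effectively pay pb = ps − 27, where ps is the price sellers receive.
On the curves, pb = 704/3 - (2/3)q and ps = 75/7 + (1/7)q; the wedge ps − pb = 27 gives 75/7 + (1/7)q − (704/3 - (2/3)q) = 27, so q' = 310.
Then pb = 704/3 − (2/3)·310 = 28 and ps = 75/7 + (1/7)·310 = 55.
Government outlay = subsidy × quantity = 27 × 310 = 8370.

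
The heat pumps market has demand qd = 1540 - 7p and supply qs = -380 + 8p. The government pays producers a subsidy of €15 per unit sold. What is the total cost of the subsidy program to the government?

Government cost = €10500

Pre-subsidy: 1540 - 7p = -380 + 8p gives p* = 128, q* = 644.
With the subsidy, sellers receive ps = pb + 15 for each unit, where pb is the price buyers pay.
Supply in terms of pb becomes qs = -380 + 8(pb + 15) = -260 + 8pb. Setting this equal to demand: 1540 - 7pb = -260 + 8pb, so pb = 120.
Sellers receive ps = 120 + 15 = 135; q' = 1540 − 7·120 = 700.
Government outlay = subsidy × quantity = 15 × 700 = 10500.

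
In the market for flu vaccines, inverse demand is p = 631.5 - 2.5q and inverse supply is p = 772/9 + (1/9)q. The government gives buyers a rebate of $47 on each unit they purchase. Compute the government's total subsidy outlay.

Pre-subsidy: 631.5 - 2.5q = 772/9 + (1/9)q gives q* = 209 and p* = 109.
With the rebate, buyers effectively pay pb = ps − 47, where ps is the price sellers receive.
On the curves, pb = 631.5 - 2.5q and ps = 772/9 + (1/9)q; the wedge ps − pb = 47 gives 772/9 + (1/9)q − (631.5 - 2.5q) = 47, so q' = 227.
Then pb = 631.5 − 2.5·227 = 64 and ps = 772/9 + (1/9)·227 = 111.
Government outlay = subsidy × quantity = 47 × 227 = 10669.

Government cost = $10669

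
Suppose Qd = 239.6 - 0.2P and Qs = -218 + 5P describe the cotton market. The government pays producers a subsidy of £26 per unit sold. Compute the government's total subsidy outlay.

Pre-subsidy: 239.6 - 0.2P = -218 + 5P gives P* = 88, Q* = 222.
With the subsidy, sellers receive Ps = Pb + 26 for each unit, where Pb is the price buyers pay.
Supply in terms of Pb becomes Qs = -218 + 5(Pb + 26) = -88 + 5Pb. Setting this equal to demand: 239.6 - 0.2Pb = -88 + 5Pb, so Pb = 63.
Sellers receive Ps = 63 + 26 = 89; Q' = 239.6 − 0.2·63 = 227.
Government outlay = subsidy × quantity = 26 × 227 = 5902.

Government cost = £5902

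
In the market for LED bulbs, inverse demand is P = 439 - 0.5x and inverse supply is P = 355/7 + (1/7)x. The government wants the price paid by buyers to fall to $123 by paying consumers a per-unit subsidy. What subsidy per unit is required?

At a buyer price of 123, quantity demanded is 878 − 2·123 = 632.
Sellers supply 632 only when they receive Ps = 355/7 + (1/7)·632 = 141.
s = Ps − Pb = 141 − 123 = 18.

Required subsidy s = $18 per unit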